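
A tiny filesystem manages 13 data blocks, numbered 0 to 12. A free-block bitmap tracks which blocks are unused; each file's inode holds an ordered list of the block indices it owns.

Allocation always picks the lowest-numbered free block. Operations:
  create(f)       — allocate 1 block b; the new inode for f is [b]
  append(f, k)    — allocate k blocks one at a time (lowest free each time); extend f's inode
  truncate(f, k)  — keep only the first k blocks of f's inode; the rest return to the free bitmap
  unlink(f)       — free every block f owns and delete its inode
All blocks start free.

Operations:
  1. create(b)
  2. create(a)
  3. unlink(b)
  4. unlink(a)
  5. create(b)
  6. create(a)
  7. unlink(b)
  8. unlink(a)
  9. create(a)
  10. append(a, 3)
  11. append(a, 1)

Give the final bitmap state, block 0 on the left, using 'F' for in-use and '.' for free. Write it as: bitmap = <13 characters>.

bitmap = FFFFF........

[1] create(b) — b=0 (map F............)
[2] create(a) — a=1 b=0 (map FF...........)
[3] unlink(b) — a=1 (map .F...........)
[4] unlink(a) —  (map .............)
[5] create(b) — b=0 (map F............)
[6] create(a) — a=1 b=0 (map FF...........)
[7] unlink(b) — a=1 (map .F...........)
[8] unlink(a) —  (map .............)
[9] create(a) — a=0 (map F............)
[10] append(a, 3) — a=0,1,2,3 (map FFFF.........)
[11] append(a, 1) — a=0,1,2,3,4 (map FFFFF........)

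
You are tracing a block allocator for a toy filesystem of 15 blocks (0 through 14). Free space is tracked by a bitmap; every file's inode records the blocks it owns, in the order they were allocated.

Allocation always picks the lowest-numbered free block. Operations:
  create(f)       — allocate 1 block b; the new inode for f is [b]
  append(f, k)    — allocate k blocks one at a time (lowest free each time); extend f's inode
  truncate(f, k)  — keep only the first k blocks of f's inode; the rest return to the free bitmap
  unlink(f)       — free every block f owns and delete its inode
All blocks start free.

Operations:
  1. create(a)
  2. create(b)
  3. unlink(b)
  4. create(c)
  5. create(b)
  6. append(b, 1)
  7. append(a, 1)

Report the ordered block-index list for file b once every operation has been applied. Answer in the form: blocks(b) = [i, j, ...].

create(a): bitmap=F.............. | a=[0]
create(b): bitmap=FF............. | a=[0] b=[1]
unlink(b): bitmap=F.............. | a=[0]
create(c): bitmap=FF............. | a=[0] c=[1]
create(b): bitmap=FFF............ | a=[0] b=[2] c=[1]
append(b, 1): bitmap=FFFF........... | a=[0] b=[2, 3] c=[1]
append(a, 1): bitmap=FFFFF.......... | a=[0, 4] b=[2, 3] c=[1]

blocks(b) = [2, 3]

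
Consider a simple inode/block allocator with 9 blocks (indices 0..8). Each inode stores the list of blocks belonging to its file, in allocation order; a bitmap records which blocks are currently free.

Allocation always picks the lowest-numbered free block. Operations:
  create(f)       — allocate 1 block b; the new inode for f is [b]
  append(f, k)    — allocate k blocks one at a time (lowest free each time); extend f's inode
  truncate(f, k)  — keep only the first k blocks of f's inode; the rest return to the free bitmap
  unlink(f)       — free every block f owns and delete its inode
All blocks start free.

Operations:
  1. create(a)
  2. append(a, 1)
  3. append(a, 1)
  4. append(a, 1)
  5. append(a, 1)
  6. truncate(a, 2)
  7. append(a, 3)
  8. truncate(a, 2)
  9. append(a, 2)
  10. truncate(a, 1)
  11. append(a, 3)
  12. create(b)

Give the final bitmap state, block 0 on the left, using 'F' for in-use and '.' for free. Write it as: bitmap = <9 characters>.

create(a): bitmap=F........ | a=[0]
append(a, 1): bitmap=FF....... | a=[0, 1]
append(a, 1): bitmap=FFF...... | a=[0, 1, 2]
append(a, 1): bitmap=FFFF..... | a=[0, 1, 2, 3]
append(a, 1): bitmap=FFFFF.... | a=[0, 1, 2, 3, 4]
truncate(a, 2): bitmap=FF....... | a=[0, 1]
append(a, 3): bitmap=FFFFF.... | a=[0, 1, 2, 3, 4]
truncate(a, 2): bitmap=FF....... | a=[0, 1]
append(a, 2): bitmap=FFFF..... | a=[0, 1, 2, 3]
truncate(a, 1): bitmap=F........ | a=[0]
append(a, 3): bitmap=FFFF..... | a=[0, 1, 2, 3]
create(b): bitmap=FFFFF.... | a=[0, 1, 2, 3] b=[4]

bitmap = FFFFF....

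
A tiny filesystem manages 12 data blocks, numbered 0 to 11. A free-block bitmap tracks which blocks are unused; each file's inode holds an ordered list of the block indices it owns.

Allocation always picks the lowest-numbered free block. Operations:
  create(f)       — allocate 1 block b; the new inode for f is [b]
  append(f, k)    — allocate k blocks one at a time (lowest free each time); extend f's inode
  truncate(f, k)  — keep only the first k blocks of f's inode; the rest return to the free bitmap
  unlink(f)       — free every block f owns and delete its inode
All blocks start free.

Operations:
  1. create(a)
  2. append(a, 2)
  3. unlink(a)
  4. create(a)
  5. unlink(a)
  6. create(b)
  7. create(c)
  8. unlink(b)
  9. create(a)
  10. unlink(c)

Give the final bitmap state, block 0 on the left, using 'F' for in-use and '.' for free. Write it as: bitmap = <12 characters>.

bitmap = F...........

create(a): bitmap=F........... | a=[0]
append(a, 2): bitmap=FFF......... | a=[0, 1, 2]
unlink(a): bitmap=............ | 
create(a): bitmap=F........... | a=[0]
unlink(a): bitmap=............ | 
create(b): bitmap=F........... | b=[0]
create(c): bitmap=FF.......... | b=[0] c=[1]
unlink(b): bitmap=.F.......... | c=[1]
create(a): bitmap=FF.......... | a=[0] c=[1]
unlink(c): bitmap=F........... | a=[0]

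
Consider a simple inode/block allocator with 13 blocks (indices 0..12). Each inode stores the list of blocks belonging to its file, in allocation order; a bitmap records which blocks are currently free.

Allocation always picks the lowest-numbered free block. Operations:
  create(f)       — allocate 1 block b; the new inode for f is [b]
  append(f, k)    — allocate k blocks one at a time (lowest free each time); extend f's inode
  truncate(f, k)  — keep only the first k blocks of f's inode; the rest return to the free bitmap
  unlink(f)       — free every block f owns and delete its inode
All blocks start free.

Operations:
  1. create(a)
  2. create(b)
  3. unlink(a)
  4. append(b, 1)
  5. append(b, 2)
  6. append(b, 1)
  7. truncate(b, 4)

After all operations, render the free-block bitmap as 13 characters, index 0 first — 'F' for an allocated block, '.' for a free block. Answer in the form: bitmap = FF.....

bitmap = FFFF.........

  1. create(a)  ⇒  F............  {a→[0]}
  2. create(b)  ⇒  FF...........  {a→[0]; b→[1]}
  3. unlink(a)  ⇒  .F...........  {b→[1]}
  4. append(b, 1)  ⇒  FF...........  {b→[1, 0]}
  5. append(b, 2)  ⇒  FFFF.........  {b→[1, 0, 2, 3]}
  6. append(b, 1)  ⇒  FFFFF........  {b→[1, 0, 2, 3, 4]}
  7. truncate(b, 4)  ⇒  FFFF.........  {b→[1, 0, 2, 3]}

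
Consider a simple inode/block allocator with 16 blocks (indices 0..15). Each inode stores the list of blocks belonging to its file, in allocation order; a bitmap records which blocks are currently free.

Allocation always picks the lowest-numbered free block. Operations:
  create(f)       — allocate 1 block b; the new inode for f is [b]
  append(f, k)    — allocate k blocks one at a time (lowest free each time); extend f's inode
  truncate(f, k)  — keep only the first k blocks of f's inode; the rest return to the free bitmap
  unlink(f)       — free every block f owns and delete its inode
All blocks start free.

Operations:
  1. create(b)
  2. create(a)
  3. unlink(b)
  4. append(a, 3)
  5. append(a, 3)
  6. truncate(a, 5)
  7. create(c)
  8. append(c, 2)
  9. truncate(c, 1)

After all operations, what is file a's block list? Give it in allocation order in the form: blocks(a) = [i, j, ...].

blocks(a) = [1, 0, 2, 3, 4]

[1] create(b) — b=0 (map F...............)
[2] create(a) — a=1 b=0 (map FF..............)
[3] unlink(b) — a=1 (map .F..............)
[4] append(a, 3) — a=1,0,2,3 (map FFFF............)
[5] append(a, 3) — a=1,0,2,3,4,5,6 (map FFFFFFF.........)
[6] truncate(a, 5) — a=1,0,2,3,4 (map FFFFF...........)
[7] create(c) — a=1,0,2,3,4 c=5 (map FFFFFF..........)
[8] append(c, 2) — a=1,0,2,3,4 c=5,6,7 (map FFFFFFFF........)
[9] truncate(c, 1) — a=1,0,2,3,4 c=5 (map FFFFFF..........)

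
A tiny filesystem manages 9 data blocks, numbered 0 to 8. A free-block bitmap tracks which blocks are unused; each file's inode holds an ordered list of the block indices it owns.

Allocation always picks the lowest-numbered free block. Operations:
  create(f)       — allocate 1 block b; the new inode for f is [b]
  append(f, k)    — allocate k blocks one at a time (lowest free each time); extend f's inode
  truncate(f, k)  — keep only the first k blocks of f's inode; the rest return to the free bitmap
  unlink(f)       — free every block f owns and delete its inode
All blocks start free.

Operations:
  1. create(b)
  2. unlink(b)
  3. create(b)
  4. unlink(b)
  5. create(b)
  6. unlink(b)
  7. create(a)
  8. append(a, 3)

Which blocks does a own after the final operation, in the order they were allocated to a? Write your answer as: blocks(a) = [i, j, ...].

create(b): bitmap=F........ | b=[0]
unlink(b): bitmap=......... | 
create(b): bitmap=F........ | b=[0]
unlink(b): bitmap=......... | 
create(b): bitmap=F........ | b=[0]
unlink(b): bitmap=......... | 
create(a): bitmap=F........ | a=[0]
append(a, 3): bitmap=FFFF..... | a=[0, 1, 2, 3]

blocks(a) = [0, 1, 2, 3]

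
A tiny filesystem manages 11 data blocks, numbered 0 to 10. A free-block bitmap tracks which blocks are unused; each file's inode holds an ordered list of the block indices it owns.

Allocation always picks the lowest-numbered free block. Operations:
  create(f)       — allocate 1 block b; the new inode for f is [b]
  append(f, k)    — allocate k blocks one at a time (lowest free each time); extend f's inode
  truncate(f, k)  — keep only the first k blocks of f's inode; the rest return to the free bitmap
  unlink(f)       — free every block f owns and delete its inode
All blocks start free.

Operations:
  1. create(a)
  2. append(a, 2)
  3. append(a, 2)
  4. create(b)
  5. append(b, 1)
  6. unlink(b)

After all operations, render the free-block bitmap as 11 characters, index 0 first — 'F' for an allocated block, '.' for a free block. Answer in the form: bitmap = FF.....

  1. create(a)  ⇒  F..........  {a→[0]}
  2. append(a, 2)  ⇒  FFF........  {a→[0, 1, 2]}
  3. append(a, 2)  ⇒  FFFFF......  {a→[0, 1, 2, 3, 4]}
  4. create(b)  ⇒  FFFFFF.....  {a→[0, 1, 2, 3, 4]; b→[5]}
  5. append(b, 1)  ⇒  FFFFFFF....  {a→[0, 1, 2, 3, 4]; b→[5, 6]}
  6. unlink(b)  ⇒  FFFFF......  {a→[0, 1, 2, 3, 4]}

bitmap = FFFFF......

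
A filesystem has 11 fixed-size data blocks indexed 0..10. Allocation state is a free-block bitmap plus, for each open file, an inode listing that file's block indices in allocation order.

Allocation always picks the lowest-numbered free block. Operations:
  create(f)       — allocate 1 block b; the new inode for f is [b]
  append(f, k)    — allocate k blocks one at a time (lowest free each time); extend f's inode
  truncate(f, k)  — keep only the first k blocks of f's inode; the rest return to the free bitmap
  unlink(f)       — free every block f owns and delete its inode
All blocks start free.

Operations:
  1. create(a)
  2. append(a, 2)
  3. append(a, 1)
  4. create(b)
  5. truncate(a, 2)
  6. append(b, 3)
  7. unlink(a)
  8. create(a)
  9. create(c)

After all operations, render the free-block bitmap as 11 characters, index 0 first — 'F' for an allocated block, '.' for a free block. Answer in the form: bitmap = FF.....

bitmap = FFFFFF.....

create(a): bitmap=F.......... | a=[0]
append(a, 2): bitmap=FFF........ | a=[0, 1, 2]
append(a, 1): bitmap=FFFF....... | a=[0, 1, 2, 3]
create(b): bitmap=FFFFF...... | a=[0, 1, 2, 3] b=[4]
truncate(a, 2): bitmap=FF..F...... | a=[0, 1] b=[4]
append(b, 3): bitmap=FFFFFF..... | a=[0, 1] b=[4, 2, 3, 5]
unlink(a): bitmap=..FFFF..... | b=[4, 2, 3, 5]
create(a): bitmap=F.FFFF..... | a=[0] b=[4, 2, 3, 5]
create(c): bitmap=FFFFFF..... | a=[0] b=[4, 2, 3, 5] c=[1]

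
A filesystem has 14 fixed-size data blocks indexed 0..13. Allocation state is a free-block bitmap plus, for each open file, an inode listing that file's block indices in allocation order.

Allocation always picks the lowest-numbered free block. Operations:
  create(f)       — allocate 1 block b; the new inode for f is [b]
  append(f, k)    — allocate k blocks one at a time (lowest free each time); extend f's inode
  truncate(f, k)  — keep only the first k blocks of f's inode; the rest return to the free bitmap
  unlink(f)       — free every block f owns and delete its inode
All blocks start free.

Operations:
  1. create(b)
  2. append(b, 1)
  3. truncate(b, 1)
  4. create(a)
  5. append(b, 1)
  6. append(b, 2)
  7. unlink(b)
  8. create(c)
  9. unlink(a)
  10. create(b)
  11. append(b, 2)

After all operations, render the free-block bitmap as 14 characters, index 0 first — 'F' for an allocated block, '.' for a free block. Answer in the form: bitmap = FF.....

bitmap = FFFF..........

after create(b) → b:[0]  free=[F.............]
after append(b, 1) → b:[0, 1]  free=[FF............]
after truncate(b, 1) → b:[0]  free=[F.............]
after create(a) → a:[1], b:[0]  free=[FF............]
after append(b, 1) → a:[1], b:[0, 2]  free=[FFF...........]
after append(b, 2) → a:[1], b:[0, 2, 3, 4]  free=[FFFFF.........]
after unlink(b) → a:[1]  free=[.F............]
after create(c) → a:[1], c:[0]  free=[FF............]
after unlink(a) → c:[0]  free=[F.............]
after create(b) → b:[1], c:[0]  free=[FF............]
after append(b, 2) → b:[1, 2, 3], c:[0]  free=[FFFF..........]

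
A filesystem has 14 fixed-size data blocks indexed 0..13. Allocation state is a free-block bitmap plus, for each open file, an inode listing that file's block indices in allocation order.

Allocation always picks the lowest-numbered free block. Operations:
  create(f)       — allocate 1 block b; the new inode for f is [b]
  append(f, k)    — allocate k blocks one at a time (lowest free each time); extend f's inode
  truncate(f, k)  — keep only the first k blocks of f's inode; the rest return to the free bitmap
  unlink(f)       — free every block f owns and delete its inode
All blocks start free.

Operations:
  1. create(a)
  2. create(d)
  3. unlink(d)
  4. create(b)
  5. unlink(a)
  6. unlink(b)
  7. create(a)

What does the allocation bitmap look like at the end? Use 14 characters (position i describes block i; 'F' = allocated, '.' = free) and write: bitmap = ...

create(a): bitmap=F............. | a=[0]
create(d): bitmap=FF............ | a=[0] d=[1]
unlink(d): bitmap=F............. | a=[0]
create(b): bitmap=FF............ | a=[0] b=[1]
unlink(a): bitmap=.F............ | b=[1]
unlink(b): bitmap=.............. | 
create(a): bitmap=F............. | a=[0]

bitmap = F.............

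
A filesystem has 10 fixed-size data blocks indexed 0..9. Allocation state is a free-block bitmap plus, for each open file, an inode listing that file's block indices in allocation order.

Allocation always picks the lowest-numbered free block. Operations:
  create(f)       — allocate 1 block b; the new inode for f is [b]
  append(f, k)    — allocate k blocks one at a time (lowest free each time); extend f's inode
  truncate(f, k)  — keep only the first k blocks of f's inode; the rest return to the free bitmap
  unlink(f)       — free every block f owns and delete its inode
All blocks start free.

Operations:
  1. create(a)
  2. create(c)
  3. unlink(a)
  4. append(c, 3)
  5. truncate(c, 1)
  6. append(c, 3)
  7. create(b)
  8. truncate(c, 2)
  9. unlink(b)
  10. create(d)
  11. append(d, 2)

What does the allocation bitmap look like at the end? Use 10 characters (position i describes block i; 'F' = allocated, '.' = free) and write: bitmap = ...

bitmap = FFFFF.....

after create(a) → a:[0]  free=[F.........]
after create(c) → a:[0], c:[1]  free=[FF........]
after unlink(a) → c:[1]  free=[.F........]
after append(c, 3) → c:[1, 0, 2, 3]  free=[FFFF......]
after truncate(c, 1) → c:[1]  free=[.F........]
after append(c, 3) → c:[1, 0, 2, 3]  free=[FFFF......]
after create(b) → b:[4], c:[1, 0, 2, 3]  free=[FFFFF.....]
after truncate(c, 2) → b:[4], c:[1, 0]  free=[FF..F.....]
after unlink(b) → c:[1, 0]  free=[FF........]
after create(d) → c:[1, 0], d:[2]  free=[FFF.......]
after append(d, 2) → c:[1, 0], d:[2, 3, 4]  free=[FFFFF.....]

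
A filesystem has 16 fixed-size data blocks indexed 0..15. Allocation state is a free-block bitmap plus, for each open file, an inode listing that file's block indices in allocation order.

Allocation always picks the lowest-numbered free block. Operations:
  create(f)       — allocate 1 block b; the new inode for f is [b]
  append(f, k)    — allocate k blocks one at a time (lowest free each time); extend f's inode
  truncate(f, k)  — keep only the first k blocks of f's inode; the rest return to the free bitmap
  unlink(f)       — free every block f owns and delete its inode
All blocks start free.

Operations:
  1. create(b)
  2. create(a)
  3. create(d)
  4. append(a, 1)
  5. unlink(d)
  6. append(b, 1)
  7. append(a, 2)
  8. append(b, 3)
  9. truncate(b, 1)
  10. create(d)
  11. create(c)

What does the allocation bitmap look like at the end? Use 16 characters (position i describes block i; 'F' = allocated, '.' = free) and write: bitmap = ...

bitmap = FFFFFFF.........

[1] create(b) — b=0 (map F...............)
[2] create(a) — a=1 b=0 (map FF..............)
[3] create(d) — a=1 b=0 d=2 (map FFF.............)
[4] append(a, 1) — a=1,3 b=0 d=2 (map FFFF............)
[5] unlink(d) — a=1,3 b=0 (map FF.F............)
[6] append(b, 1) — a=1,3 b=0,2 (map FFFF............)
[7] append(a, 2) — a=1,3,4,5 b=0,2 (map FFFFFF..........)
[8] append(b, 3) — a=1,3,4,5 b=0,2,6,7,8 (map FFFFFFFFF.......)
[9] truncate(b, 1) — a=1,3,4,5 b=0 (map FF.FFF..........)
[10] create(d) — a=1,3,4,5 b=0 d=2 (map FFFFFF..........)
[11] create(c) — a=1,3,4,5 b=0 c=6 d=2 (map FFFFFFF.........)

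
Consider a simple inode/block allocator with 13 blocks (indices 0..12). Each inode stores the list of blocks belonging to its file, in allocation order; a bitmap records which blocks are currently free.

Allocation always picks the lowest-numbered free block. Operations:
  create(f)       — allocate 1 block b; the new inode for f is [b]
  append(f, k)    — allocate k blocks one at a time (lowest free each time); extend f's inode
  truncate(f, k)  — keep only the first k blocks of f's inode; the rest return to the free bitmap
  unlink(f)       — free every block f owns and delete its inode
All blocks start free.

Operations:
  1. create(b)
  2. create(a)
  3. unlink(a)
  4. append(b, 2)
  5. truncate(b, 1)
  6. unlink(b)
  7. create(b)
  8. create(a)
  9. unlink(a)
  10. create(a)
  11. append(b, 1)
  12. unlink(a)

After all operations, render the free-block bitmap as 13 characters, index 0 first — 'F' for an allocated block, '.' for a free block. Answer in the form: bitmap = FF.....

create(b): bitmap=F............ | b=[0]
create(a): bitmap=FF........... | a=[1] b=[0]
unlink(a): bitmap=F............ | b=[0]
append(b, 2): bitmap=FFF.......... | b=[0, 1, 2]
truncate(b, 1): bitmap=F............ | b=[0]
unlink(b): bitmap=............. | 
create(b): bitmap=F............ | b=[0]
create(a): bitmap=FF........... | a=[1] b=[0]
unlink(a): bitmap=F............ | b=[0]
create(a): bitmap=FF........... | a=[1] b=[0]
append(b, 1): bitmap=FFF.......... | a=[1] b=[0, 2]
unlink(a): bitmap=F.F.......... | b=[0, 2]

bitmap = F.F..........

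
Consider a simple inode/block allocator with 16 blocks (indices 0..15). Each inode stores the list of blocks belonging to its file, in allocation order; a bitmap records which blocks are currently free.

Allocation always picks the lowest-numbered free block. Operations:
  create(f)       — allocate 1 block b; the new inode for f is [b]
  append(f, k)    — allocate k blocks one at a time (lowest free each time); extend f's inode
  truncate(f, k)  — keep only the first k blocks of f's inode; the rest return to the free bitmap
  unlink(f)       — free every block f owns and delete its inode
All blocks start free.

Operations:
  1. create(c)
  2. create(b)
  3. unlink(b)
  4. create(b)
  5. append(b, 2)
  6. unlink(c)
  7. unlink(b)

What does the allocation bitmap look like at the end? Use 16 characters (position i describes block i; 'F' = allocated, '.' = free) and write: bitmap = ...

bitmap = ................

[1] create(c) — c=0 (map F...............)
[2] create(b) — b=1 c=0 (map FF..............)
[3] unlink(b) — c=0 (map F...............)
[4] create(b) — b=1 c=0 (map FF..............)
[5] append(b, 2) — b=1,2,3 c=0 (map FFFF............)
[6] unlink(c) — b=1,2,3 (map .FFF............)
[7] unlink(b) —  (map ................)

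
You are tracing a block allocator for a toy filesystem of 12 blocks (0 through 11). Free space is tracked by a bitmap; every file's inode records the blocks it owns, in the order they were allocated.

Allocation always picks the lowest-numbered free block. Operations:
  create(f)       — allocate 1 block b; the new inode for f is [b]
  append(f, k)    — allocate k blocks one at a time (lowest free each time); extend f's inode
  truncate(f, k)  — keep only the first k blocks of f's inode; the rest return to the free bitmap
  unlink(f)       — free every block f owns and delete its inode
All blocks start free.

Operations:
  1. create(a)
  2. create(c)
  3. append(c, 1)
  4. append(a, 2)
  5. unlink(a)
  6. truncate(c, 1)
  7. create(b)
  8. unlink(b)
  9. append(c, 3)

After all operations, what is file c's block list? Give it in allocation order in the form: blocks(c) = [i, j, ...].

[1] create(a) — a=0 (map F...........)
[2] create(c) — a=0 c=1 (map FF..........)
[3] append(c, 1) — a=0 c=1,2 (map FFF.........)
[4] append(a, 2) — a=0,3,4 c=1,2 (map FFFFF.......)
[5] unlink(a) — c=1,2 (map .FF.........)
[6] truncate(c, 1) — c=1 (map .F..........)
[7] create(b) — b=0 c=1 (map FF..........)
[8] unlink(b) — c=1 (map .F..........)
[9] append(c, 3) — c=1,0,2,3 (map FFFF........)

blocks(c) = [1, 0, 2, 3]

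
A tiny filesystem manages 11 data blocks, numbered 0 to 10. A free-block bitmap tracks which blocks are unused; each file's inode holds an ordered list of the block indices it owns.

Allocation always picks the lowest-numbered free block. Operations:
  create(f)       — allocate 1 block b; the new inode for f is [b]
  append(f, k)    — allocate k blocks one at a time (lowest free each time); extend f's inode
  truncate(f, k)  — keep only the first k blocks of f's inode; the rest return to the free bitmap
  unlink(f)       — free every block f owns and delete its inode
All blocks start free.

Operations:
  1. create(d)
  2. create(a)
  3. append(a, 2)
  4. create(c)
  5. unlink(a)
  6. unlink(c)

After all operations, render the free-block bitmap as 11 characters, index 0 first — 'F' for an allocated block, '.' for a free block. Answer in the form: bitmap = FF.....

after create(d) → d:[0]  free=[F..........]
after create(a) → a:[1], d:[0]  free=[FF.........]
after append(a, 2) → a:[1, 2, 3], d:[0]  free=[FFFF.......]
after create(c) → a:[1, 2, 3], c:[4], d:[0]  free=[FFFFF......]
after unlink(a) → c:[4], d:[0]  free=[F...F......]
after unlink(c) → d:[0]  free=[F..........]

bitmap = F..........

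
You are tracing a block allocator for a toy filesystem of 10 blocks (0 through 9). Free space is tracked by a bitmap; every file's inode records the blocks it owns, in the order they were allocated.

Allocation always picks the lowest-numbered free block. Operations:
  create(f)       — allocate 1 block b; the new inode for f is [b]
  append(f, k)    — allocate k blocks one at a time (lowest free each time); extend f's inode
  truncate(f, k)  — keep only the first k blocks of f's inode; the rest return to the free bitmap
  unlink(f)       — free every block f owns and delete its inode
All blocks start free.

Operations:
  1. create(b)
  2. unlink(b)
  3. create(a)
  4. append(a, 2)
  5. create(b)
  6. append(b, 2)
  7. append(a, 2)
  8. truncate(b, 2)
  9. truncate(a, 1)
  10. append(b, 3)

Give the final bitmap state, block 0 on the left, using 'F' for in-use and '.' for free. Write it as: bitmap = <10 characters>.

bitmap = FFFFFF....

after create(b) → b:[0]  free=[F.........]
after unlink(b) →   free=[..........]
after create(a) → a:[0]  free=[F.........]
after append(a, 2) → a:[0, 1, 2]  free=[FFF.......]
after create(b) → a:[0, 1, 2], b:[3]  free=[FFFF......]
after append(b, 2) → a:[0, 1, 2], b:[3, 4, 5]  free=[FFFFFF....]
after append(a, 2) → a:[0, 1, 2, 6, 7], b:[3, 4, 5]  free=[FFFFFFFF..]
after truncate(b, 2) → a:[0, 1, 2, 6, 7], b:[3, 4]  free=[FFFFF.FF..]
after truncate(a, 1) → a:[0], b:[3, 4]  free=[F..FF.....]
after append(b, 3) → a:[0], b:[3, 4, 1, 2, 5]  free=[FFFFFF....]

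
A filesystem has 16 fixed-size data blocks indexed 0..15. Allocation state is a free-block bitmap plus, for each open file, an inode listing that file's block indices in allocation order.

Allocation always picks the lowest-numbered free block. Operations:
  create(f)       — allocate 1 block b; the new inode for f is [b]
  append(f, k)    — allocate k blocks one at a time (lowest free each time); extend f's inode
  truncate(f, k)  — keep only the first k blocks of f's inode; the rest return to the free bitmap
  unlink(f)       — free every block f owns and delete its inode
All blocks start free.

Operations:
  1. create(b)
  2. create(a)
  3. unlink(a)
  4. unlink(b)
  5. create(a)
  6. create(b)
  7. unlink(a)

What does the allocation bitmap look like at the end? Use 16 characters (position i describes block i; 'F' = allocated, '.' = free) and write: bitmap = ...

bitmap = .F..............

[1] create(b) — b=0 (map F...............)
[2] create(a) — a=1 b=0 (map FF..............)
[3] unlink(a) — b=0 (map F...............)
[4] unlink(b) —  (map ................)
[5] create(a) — a=0 (map F...............)
[6] create(b) — a=0 b=1 (map FF..............)
[7] unlink(a) — b=1 (map .F..............)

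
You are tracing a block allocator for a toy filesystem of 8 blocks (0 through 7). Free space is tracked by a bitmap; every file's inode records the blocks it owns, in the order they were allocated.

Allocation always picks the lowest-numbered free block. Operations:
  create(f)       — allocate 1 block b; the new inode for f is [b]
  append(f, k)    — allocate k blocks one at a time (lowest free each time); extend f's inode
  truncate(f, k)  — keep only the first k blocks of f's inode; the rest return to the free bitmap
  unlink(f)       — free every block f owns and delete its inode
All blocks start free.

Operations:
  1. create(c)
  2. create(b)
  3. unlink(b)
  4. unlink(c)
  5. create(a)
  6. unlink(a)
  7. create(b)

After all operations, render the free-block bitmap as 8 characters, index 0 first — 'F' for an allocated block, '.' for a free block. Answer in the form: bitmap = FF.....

bitmap = F.......

[1] create(c) — c=0 (map F.......)
[2] create(b) — b=1 c=0 (map FF......)
[3] unlink(b) — c=0 (map F.......)
[4] unlink(c) —  (map ........)
[5] create(a) — a=0 (map F.......)
[6] unlink(a) —  (map ........)
[7] create(b) — b=0 (map F.......)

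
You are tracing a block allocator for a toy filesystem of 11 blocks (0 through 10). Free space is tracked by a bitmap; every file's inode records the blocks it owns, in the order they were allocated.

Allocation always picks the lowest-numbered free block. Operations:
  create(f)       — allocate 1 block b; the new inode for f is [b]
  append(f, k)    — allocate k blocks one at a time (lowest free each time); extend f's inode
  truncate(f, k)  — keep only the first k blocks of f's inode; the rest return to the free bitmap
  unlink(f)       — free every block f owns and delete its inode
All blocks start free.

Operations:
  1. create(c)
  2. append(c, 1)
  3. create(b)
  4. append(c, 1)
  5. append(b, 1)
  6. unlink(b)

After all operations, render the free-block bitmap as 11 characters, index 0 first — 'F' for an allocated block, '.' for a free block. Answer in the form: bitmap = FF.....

bitmap = FF.F.......

  1. create(c)  ⇒  F..........  {c→[0]}
  2. append(c, 1)  ⇒  FF.........  {c→[0, 1]}
  3. create(b)  ⇒  FFF........  {b→[2]; c→[0, 1]}
  4. append(c, 1)  ⇒  FFFF.......  {b→[2]; c→[0, 1, 3]}
  5. append(b, 1)  ⇒  FFFFF......  {b→[2, 4]; c→[0, 1, 3]}
  6. unlink(b)  ⇒  FF.F.......  {c→[0, 1, 3]}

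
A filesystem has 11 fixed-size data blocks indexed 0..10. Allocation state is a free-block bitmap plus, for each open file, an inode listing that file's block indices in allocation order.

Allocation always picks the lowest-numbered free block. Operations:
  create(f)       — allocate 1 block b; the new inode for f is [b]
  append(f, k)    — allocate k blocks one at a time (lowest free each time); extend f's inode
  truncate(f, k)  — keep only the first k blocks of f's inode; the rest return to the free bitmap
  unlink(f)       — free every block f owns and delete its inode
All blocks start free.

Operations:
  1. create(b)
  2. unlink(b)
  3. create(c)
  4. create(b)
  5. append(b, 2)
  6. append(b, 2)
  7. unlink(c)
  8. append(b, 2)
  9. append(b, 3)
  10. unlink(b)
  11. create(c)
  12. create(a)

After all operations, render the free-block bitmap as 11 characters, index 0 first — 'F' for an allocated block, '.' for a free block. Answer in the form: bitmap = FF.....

bitmap = FF.........

create(b): bitmap=F.......... | b=[0]
unlink(b): bitmap=........... | 
create(c): bitmap=F.......... | c=[0]
create(b): bitmap=FF......... | b=[1] c=[0]
append(b, 2): bitmap=FFFF....... | b=[1, 2, 3] c=[0]
append(b, 2): bitmap=FFFFFF..... | b=[1, 2, 3, 4, 5] c=[0]
unlink(c): bitmap=.FFFFF..... | b=[1, 2, 3, 4, 5]
append(b, 2): bitmap=FFFFFFF.... | b=[1, 2, 3, 4, 5, 0, 6]
append(b, 3): bitmap=FFFFFFFFFF. | b=[1, 2, 3, 4, 5, 0, 6, 7, 8, 9]
unlink(b): bitmap=........... | 
create(c): bitmap=F.......... | c=[0]
create(a): bitmap=FF......... | a=[1] c=[0]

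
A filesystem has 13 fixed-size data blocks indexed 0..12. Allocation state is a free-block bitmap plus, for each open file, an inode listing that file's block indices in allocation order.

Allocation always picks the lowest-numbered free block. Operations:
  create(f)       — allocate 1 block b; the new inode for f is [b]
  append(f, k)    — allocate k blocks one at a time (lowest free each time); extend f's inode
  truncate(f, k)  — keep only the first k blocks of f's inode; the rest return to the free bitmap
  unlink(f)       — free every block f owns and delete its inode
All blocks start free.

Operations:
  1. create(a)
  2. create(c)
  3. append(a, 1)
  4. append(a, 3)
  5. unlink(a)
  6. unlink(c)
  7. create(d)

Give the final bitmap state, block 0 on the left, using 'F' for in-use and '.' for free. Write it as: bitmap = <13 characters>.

  1. create(a)  ⇒  F............  {a→[0]}
  2. create(c)  ⇒  FF...........  {a→[0]; c→[1]}
  3. append(a, 1)  ⇒  FFF..........  {a→[0, 2]; c→[1]}
  4. append(a, 3)  ⇒  FFFFFF.......  {a→[0, 2, 3, 4, 5]; c→[1]}
  5. unlink(a)  ⇒  .F...........  {c→[1]}
  6. unlink(c)  ⇒  .............  {}
  7. create(d)  ⇒  F............  {d→[0]}

bitmap = F............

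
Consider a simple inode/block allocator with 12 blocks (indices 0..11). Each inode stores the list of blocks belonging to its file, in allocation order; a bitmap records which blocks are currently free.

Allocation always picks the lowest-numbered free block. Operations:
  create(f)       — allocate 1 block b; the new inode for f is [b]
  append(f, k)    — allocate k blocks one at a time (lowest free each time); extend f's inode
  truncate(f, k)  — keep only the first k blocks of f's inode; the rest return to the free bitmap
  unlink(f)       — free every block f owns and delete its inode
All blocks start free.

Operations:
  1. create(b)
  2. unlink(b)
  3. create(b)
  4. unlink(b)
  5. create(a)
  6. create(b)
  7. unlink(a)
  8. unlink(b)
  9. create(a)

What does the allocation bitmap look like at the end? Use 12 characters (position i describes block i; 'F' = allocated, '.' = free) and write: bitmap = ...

bitmap = F...........

create(b): bitmap=F........... | b=[0]
unlink(b): bitmap=............ | 
create(b): bitmap=F........... | b=[0]
unlink(b): bitmap=............ | 
create(a): bitmap=F........... | a=[0]
create(b): bitmap=FF.......... | a=[0] b=[1]
unlink(a): bitmap=.F.......... | b=[1]
unlink(b): bitmap=............ | 
create(a): bitmap=F........... | a=[0]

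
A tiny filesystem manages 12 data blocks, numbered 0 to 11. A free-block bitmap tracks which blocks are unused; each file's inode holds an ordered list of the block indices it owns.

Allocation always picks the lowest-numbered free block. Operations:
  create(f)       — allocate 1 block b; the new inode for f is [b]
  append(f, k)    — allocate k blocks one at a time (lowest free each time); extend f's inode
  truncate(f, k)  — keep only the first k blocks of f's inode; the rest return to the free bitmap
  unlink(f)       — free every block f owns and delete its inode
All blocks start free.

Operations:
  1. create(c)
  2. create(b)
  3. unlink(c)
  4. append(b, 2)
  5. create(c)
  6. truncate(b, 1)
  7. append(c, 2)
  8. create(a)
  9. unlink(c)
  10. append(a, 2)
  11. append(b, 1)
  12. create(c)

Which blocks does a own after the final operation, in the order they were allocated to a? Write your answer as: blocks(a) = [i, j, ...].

after create(c) → c:[0]  free=[F...........]
after create(b) → b:[1], c:[0]  free=[FF..........]
after unlink(c) → b:[1]  free=[.F..........]
after append(b, 2) → b:[1, 0, 2]  free=[FFF.........]
after create(c) → b:[1, 0, 2], c:[3]  free=[FFFF........]
after truncate(b, 1) → b:[1], c:[3]  free=[.F.F........]
after append(c, 2) → b:[1], c:[3, 0, 2]  free=[FFFF........]
after create(a) → a:[4], b:[1], c:[3, 0, 2]  free=[FFFFF.......]
after unlink(c) → a:[4], b:[1]  free=[.F..F.......]
after append(a, 2) → a:[4, 0, 2], b:[1]  free=[FFF.F.......]
after append(b, 1) → a:[4, 0, 2], b:[1, 3]  free=[FFFFF.......]
after create(c) → a:[4, 0, 2], b:[1, 3], c:[5]  free=[FFFFFF......]

blocks(a) = [4, 0, 2]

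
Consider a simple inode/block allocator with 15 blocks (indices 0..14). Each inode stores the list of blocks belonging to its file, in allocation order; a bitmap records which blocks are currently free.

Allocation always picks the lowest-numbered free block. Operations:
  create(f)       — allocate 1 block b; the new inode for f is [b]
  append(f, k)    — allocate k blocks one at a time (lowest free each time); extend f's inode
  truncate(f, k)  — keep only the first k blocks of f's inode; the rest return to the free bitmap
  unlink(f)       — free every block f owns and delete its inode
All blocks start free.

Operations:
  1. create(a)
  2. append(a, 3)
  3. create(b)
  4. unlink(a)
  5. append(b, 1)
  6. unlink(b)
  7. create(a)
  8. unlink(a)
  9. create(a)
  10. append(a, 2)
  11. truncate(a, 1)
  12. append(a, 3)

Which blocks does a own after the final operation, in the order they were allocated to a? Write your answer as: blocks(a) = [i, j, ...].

blocks(a) = [0, 1, 2, 3]

  1. create(a)  ⇒  F..............  {a→[0]}
  2. append(a, 3)  ⇒  FFFF...........  {a→[0, 1, 2, 3]}
  3. create(b)  ⇒  FFFFF..........  {a→[0, 1, 2, 3]; b→[4]}
  4. unlink(a)  ⇒  ....F..........  {b→[4]}
  5. append(b, 1)  ⇒  F...F..........  {b→[4, 0]}
  6. unlink(b)  ⇒  ...............  {}
  7. create(a)  ⇒  F..............  {a→[0]}
  8. unlink(a)  ⇒  ...............  {}
  9. create(a)  ⇒  F..............  {a→[0]}
  10. append(a, 2)  ⇒  FFF............  {a→[0, 1, 2]}
  11. truncate(a, 1)  ⇒  F..............  {a→[0]}
  12. append(a, 3)  ⇒  FFFF...........  {a→[0, 1, 2, 3]}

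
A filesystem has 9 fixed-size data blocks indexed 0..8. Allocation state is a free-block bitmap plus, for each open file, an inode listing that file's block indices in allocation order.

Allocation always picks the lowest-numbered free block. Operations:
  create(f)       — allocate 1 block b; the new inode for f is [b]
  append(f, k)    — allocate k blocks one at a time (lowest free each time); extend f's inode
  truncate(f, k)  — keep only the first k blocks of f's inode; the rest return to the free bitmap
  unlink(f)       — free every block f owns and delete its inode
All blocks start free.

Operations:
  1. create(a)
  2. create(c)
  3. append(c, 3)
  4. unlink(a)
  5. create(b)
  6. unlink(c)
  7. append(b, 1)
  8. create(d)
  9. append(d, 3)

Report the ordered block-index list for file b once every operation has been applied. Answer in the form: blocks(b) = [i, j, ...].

  1. create(a)  ⇒  F........  {a→[0]}
  2. create(c)  ⇒  FF.......  {a→[0]; c→[1]}
  3. append(c, 3)  ⇒  FFFFF....  {a→[0]; c→[1, 2, 3, 4]}
  4. unlink(a)  ⇒  .FFFF....  {c→[1, 2, 3, 4]}
  5. create(b)  ⇒  FFFFF....  {b→[0]; c→[1, 2, 3, 4]}
  6. unlink(c)  ⇒  F........  {b→[0]}
  7. append(b, 1)  ⇒  FF.......  {b→[0, 1]}
  8. create(d)  ⇒  FFF......  {b→[0, 1]; d→[2]}
  9. append(d, 3)  ⇒  FFFFFF...  {b→[0, 1]; d→[2, 3, 4, 5]}

blocks(b) = [0, 1]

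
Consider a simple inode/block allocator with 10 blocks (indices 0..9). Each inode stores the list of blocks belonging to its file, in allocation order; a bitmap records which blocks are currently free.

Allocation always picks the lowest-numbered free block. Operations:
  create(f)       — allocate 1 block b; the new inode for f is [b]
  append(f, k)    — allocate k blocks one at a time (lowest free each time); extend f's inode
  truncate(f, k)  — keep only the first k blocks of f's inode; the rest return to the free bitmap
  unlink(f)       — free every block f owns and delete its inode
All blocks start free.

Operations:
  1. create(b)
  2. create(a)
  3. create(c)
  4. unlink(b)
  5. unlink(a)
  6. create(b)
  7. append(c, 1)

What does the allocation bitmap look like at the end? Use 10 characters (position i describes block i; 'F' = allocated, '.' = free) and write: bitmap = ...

bitmap = FFF.......

  1. create(b)  ⇒  F.........  {b→[0]}
  2. create(a)  ⇒  FF........  {a→[1]; b→[0]}
  3. create(c)  ⇒  FFF.......  {a→[1]; b→[0]; c→[2]}
  4. unlink(b)  ⇒  .FF.......  {a→[1]; c→[2]}
  5. unlink(a)  ⇒  ..F.......  {c→[2]}
  6. create(b)  ⇒  F.F.......  {b→[0]; c→[2]}
  7. append(c, 1)  ⇒  FFF.......  {b→[0]; c→[2, 1]}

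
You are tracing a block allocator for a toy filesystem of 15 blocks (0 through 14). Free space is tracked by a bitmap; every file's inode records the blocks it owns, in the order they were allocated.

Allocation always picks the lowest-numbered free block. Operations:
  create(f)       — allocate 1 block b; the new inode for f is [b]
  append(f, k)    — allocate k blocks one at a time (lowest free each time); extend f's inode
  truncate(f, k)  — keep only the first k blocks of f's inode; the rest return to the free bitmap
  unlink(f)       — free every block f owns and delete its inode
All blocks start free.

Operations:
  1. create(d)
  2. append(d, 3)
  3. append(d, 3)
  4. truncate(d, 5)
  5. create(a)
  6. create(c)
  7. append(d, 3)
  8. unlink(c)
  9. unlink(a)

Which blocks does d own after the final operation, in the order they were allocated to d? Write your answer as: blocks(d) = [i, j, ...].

blocks(d) = [0, 1, 2, 3, 4, 7, 8, 9]

  1. create(d)  ⇒  F..............  {d→[0]}
  2. append(d, 3)  ⇒  FFFF...........  {d→[0, 1, 2, 3]}
  3. append(d, 3)  ⇒  FFFFFFF........  {d→[0, 1, 2, 3, 4, 5, 6]}
  4. truncate(d, 5)  ⇒  FFFFF..........  {d→[0, 1, 2, 3, 4]}
  5. create(a)  ⇒  FFFFFF.........  {a→[5]; d→[0, 1, 2, 3, 4]}
  6. create(c)  ⇒  FFFFFFF........  {a→[5]; c→[6]; d→[0, 1, 2, 3, 4]}
  7. append(d, 3)  ⇒  FFFFFFFFFF.....  {a→[5]; c→[6]; d→[0, 1, 2, 3, 4, 7, 8, 9]}
  8. unlink(c)  ⇒  FFFFFF.FFF.....  {a→[5]; d→[0, 1, 2, 3, 4, 7, 8, 9]}
  9. unlink(a)  ⇒  FFFFF..FFF.....  {d→[0, 1, 2, 3, 4, 7, 8, 9]}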